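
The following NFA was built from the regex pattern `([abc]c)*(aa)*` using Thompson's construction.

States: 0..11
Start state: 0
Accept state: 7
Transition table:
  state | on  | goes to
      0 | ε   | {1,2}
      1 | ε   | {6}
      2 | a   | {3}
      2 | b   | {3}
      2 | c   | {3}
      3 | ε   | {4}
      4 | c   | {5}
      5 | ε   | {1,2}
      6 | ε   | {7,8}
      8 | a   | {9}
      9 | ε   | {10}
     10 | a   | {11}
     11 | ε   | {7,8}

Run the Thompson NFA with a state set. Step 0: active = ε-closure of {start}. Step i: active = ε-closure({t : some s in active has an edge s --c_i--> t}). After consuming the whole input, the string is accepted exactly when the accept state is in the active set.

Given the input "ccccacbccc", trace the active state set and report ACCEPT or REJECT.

Answer: ACCEPT

Steps:
start: ε-closure({0}) = {0,1,2,6,7,8}
'c' @ 1: {3,4}
'c' @ 2: {1,2,5,6,7,8}  [accepting]
'c' @ 3: {3,4}
'c' @ 4: {1,2,5,6,7,8}  [accepting]
'a' @ 5: {3,4,9,10}
'c' @ 6: {1,2,5,6,7,8}  [accepting]
'b' @ 7: {3,4}
'c' @ 8: {1,2,5,6,7,8}  [accepting]
'c' @ 9: {3,4}
'c' @ 10: {1,2,5,6,7,8}  [accepting]
end set {1,2,5,6,7,8} — state 7 in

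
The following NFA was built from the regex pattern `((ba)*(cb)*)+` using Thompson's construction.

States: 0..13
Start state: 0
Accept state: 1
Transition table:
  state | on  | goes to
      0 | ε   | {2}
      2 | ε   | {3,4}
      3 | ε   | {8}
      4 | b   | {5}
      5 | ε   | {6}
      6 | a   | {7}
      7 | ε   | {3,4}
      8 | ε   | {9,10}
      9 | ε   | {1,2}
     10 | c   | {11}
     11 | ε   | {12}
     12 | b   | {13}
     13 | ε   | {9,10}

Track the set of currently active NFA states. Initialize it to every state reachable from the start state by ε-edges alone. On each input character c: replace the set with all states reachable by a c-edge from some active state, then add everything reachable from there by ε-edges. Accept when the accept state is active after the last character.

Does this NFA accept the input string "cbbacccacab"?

start: ε-closure({0}) = {0,1,2,3,4,8,9,10}
'c' @ 1: {11,12}
'b' @ 2: {1,2,3,4,8,9,10,13}  [accepting]
'b' @ 3: {5,6}
'a' @ 4: {1,2,3,4,7,8,9,10}  [accepting]
'c' @ 5: {11,12}
'c' @ 6: {}  — dead — no transitions
rest 'cacab' ignored (set empty)
after full input: {}  (accept=1 not in)

Answer: REJECT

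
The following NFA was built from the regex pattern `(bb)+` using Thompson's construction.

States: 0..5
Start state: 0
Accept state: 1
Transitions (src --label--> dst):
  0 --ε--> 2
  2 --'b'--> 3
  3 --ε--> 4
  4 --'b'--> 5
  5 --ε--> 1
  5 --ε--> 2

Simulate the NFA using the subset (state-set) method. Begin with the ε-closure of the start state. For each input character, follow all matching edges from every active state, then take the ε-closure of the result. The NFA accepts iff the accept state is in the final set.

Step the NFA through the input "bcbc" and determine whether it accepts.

initial (ε-close {0}): {0,2}
'b' @ 1: {3,4}
'c' @ 2: {}  — no active states
rest 'bc' ignored (set empty)
final: {}; accept 1 not in set

Answer: REJECT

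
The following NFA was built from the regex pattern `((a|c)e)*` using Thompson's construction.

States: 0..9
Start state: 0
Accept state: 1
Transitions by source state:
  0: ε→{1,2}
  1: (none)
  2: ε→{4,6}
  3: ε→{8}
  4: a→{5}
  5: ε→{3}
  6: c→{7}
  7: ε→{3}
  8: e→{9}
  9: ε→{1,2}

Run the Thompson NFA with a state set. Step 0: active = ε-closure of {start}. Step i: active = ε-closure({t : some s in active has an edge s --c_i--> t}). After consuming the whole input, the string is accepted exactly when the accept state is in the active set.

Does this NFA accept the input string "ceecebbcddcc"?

initial (ε-close {0}): {0,1,2,4,6}
'c' @ 1: {3,7,8}
'e' @ 2: {1,2,4,6,9}  ✓accept
'e' @ 3: {}  — no active states
rest 'cebbcddcc' ignored (set empty)
final: {}; accept 1 not in set

Answer: REJECT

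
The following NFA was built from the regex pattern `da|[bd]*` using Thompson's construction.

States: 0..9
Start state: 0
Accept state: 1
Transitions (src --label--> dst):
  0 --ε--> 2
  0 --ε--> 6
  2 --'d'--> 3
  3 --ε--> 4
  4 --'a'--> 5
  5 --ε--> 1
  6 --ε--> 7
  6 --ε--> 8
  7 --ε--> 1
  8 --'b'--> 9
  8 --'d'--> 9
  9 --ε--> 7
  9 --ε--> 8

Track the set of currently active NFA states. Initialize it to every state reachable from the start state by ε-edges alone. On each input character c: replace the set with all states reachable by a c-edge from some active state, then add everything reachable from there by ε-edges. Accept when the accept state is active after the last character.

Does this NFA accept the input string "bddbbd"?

initial (ε-close {0}): {0,1,2,6,7,8}
'b' @ 1: {1,7,8,9}  (accept∈set)
'd' @ 2: {1,7,8,9}  (accept∈set)
'd' @ 3: {1,7,8,9}  (accept∈set)
'b' @ 4: {1,7,8,9}  (accept∈set)
'b' @ 5: {1,7,8,9}  (accept∈set)
'd' @ 6: {1,7,8,9}  (accept∈set)
final: {1,7,8,9}; accept 1 in set

Answer: ACCEPT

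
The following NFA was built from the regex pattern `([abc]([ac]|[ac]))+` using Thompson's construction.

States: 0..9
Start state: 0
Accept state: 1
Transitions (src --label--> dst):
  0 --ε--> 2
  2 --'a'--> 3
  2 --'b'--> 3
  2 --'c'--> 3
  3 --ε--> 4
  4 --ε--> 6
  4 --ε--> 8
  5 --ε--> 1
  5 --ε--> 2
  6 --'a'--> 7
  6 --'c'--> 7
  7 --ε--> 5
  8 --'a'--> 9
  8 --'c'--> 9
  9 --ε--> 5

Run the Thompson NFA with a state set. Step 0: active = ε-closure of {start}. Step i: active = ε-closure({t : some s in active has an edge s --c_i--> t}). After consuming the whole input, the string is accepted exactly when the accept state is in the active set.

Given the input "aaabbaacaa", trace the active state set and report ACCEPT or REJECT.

initial (ε-close {0}): {0,2}
'a' @ 1: {3,4,6,8}
'a' @ 2: {1,2,5,7,9}  [accepting]
'a' @ 3: {3,4,6,8}
'b' @ 4: {}  — no active states
rest 'baacaa' ignored (set empty)
end set {} — state 1 not in

Answer: REJECT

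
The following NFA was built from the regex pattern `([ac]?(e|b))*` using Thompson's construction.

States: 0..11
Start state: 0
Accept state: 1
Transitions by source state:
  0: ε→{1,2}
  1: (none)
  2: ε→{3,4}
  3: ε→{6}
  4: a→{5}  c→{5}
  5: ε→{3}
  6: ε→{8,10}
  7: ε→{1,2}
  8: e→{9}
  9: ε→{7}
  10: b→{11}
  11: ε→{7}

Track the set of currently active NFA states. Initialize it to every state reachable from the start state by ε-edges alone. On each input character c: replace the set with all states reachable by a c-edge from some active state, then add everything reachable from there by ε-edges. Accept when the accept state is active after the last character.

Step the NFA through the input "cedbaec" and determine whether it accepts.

S₀ = ε-closure({0}) = {0,1,2,3,4,6,8,10}
'c' @ 1: {3,5,6,8,10}
'e' @ 2: {1,2,3,4,6,7,8,9,10}  (accept∈set)
'd' @ 3: {}  — no active states
rest 'baec' ignored (set empty)
end set {} — state 1 not in

Answer: REJECT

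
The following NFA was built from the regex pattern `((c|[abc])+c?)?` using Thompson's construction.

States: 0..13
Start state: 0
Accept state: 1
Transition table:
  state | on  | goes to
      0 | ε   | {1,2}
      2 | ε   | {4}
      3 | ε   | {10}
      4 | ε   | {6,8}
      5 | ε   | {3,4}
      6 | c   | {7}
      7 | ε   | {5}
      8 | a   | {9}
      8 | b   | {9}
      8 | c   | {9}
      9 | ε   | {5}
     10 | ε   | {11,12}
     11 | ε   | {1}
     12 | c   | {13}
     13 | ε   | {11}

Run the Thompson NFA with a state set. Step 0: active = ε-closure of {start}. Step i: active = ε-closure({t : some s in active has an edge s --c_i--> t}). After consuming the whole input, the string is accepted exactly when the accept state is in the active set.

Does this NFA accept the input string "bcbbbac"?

Answer: ACCEPT

Derivation:
start: ε-closure({0}) = {0,1,2,4,6,8}
'b' @ 1: {1,3,4,5,6,8,9,10,11,12}  ✓accept
'c' @ 2: {1,3,4,5,6,7,8,9,10,11,12,13}  ✓accept
'b' @ 3: {1,3,4,5,6,8,9,10,11,12}  ✓accept
'b' @ 4: {1,3,4,5,6,8,9,10,11,12}  ✓accept
'b' @ 5: {1,3,4,5,6,8,9,10,11,12}  ✓accept
'a' @ 6: {1,3,4,5,6,8,9,10,11,12}  ✓accept
'c' @ 7: {1,3,4,5,6,7,8,9,10,11,12,13}  ✓accept
end set {1,3,4,5,6,7,8,9,10,11,12,13} — state 1 in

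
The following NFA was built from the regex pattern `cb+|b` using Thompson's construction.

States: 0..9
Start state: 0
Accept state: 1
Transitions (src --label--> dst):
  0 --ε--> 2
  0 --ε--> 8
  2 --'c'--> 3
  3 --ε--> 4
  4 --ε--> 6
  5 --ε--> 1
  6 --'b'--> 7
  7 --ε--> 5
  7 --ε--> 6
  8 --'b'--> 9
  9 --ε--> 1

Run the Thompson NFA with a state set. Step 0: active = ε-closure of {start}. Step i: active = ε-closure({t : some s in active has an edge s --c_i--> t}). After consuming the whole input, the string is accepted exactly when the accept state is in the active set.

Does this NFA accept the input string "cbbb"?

S₀ = ε-closure({0}) = {0,2,8}
'c' @ 1: {3,4,6}
'b' @ 2: {1,5,6,7}  (accept∈set)
'b' @ 3: {1,5,6,7}  (accept∈set)
'b' @ 4: {1,5,6,7}  (accept∈set)
end set {1,5,6,7} — state 1 in

Answer: ACCEPT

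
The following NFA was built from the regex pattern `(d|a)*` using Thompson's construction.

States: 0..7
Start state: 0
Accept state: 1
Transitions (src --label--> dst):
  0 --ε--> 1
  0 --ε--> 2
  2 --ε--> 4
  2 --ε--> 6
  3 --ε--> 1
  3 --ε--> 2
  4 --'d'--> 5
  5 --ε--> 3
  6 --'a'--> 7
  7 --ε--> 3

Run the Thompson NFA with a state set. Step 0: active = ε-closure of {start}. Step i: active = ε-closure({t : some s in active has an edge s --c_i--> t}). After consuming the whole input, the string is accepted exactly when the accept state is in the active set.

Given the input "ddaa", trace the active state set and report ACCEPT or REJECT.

Answer: ACCEPT

Derivation:
S₀ = ε-closure({0}) = {0,1,2,4,6}
'd' @ 1: {1,2,3,4,5,6}  [accepting]
'd' @ 2: {1,2,3,4,5,6}  [accepting]
'a' @ 3: {1,2,3,4,6,7}  [accepting]
'a' @ 4: {1,2,3,4,6,7}  [accepting]
after full input: {1,2,3,4,6,7}  (accept=1 in)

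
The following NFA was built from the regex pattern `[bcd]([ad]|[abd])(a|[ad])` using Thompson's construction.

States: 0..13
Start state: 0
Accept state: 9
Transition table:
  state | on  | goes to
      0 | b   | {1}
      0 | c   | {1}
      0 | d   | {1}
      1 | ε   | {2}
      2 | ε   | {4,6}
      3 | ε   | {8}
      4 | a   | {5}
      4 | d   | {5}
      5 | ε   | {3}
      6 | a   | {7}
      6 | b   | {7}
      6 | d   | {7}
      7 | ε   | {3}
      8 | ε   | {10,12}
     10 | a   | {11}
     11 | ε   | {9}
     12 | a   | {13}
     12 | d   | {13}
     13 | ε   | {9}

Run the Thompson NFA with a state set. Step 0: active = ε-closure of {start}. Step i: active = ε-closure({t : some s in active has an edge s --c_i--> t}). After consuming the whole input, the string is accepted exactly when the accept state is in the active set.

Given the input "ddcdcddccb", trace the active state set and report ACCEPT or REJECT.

Answer: REJECT

Steps:
S₀ = ε-closure({0}) = {0}
'd' @ 1: {1,2,4,6}
'd' @ 2: {3,5,7,8,10,12}
'c' @ 3: {}  — dead — no transitions
rest 'dcddccb' ignored (set empty)
end set {} — state 9 not in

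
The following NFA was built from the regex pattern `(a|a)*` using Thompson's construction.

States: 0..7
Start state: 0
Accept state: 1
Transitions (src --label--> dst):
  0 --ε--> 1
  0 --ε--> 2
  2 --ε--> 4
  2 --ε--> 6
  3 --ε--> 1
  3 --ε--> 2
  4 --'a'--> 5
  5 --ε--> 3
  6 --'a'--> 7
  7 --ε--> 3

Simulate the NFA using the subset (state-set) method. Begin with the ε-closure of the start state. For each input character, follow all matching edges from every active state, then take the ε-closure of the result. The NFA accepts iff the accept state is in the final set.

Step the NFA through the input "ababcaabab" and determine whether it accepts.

Answer: REJECT

Steps:
initial (ε-close {0}): {0,1,2,4,6}
'a' @ 1: {1,2,3,4,5,6,7}  [accepting]
'b' @ 2: {}  — state set empty
rest 'abcaabab' ignored (set empty)
after full input: {}  (accept=1 not in)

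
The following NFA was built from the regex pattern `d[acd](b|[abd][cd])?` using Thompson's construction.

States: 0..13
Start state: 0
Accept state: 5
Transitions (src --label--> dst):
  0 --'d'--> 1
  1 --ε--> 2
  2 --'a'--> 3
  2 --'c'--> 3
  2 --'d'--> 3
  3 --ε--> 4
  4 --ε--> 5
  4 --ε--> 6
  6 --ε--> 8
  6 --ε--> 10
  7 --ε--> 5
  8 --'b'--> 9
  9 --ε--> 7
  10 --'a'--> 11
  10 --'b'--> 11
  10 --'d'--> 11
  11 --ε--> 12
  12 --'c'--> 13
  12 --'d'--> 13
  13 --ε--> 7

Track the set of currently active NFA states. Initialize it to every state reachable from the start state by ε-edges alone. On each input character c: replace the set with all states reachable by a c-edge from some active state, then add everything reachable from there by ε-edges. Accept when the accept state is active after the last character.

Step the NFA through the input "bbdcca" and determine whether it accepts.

Answer: REJECT

Derivation:
initial (ε-close {0}): {0}
'b' @ 1: {}  — no active states
rest 'bdcca' ignored (set empty)
final: {}; accept 5 not in set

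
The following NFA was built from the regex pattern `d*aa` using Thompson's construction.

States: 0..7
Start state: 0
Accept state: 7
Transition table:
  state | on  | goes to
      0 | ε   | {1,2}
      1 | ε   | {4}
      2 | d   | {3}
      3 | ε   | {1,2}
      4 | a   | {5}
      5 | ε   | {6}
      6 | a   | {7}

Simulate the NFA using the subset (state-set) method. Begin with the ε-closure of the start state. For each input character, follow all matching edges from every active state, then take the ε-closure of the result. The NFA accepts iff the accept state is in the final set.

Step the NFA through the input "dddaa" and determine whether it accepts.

start: ε-closure({0}) = {0,1,2,4}
'd' @ 1: {1,2,3,4}
'd' @ 2: {1,2,3,4}
'd' @ 3: {1,2,3,4}
'a' @ 4: {5,6}
'a' @ 5: {7}  [accepting]
after full input: {7}  (accept=7 in)

Answer: ACCEPT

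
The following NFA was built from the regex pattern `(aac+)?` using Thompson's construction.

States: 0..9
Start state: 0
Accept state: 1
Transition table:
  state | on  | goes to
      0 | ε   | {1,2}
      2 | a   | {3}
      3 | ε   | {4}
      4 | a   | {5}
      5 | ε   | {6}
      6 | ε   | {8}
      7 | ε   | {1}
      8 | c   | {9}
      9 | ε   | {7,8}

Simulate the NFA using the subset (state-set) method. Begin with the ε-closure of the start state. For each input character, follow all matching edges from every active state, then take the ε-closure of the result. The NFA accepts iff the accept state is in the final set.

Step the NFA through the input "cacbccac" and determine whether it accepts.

Answer: REJECT

Steps:
start: ε-closure({0}) = {0,1,2}
'c' @ 1: {}  — state set empty
rest 'acbccac' ignored (set empty)
end set {} — state 1 not in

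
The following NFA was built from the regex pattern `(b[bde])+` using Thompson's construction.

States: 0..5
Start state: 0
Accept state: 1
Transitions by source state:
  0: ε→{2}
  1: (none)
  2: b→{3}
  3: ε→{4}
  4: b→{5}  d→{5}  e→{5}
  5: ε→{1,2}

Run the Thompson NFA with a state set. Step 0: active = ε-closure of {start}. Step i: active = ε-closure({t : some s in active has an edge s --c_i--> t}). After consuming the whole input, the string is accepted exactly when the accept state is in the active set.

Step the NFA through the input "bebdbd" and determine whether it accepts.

initial (ε-close {0}): {0,2}
'b' @ 1: {3,4}
'e' @ 2: {1,2,5}  [accepting]
'b' @ 3: {3,4}
'd' @ 4: {1,2,5}  [accepting]
'b' @ 5: {3,4}
'd' @ 6: {1,2,5}  [accepting]
final: {1,2,5}; accept 1 in set

Answer: ACCEPT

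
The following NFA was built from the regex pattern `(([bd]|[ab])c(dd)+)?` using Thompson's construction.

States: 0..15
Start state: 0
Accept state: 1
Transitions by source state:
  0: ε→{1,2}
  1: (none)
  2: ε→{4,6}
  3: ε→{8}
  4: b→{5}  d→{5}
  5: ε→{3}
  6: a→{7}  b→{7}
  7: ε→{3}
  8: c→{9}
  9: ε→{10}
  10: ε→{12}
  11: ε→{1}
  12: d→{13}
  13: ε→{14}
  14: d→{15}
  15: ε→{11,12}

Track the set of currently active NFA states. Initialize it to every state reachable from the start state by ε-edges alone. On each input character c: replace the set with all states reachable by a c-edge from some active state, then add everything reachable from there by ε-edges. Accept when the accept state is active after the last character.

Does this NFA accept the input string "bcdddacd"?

S₀ = ε-closure({0}) = {0,1,2,4,6}
'b' @ 1: {3,5,7,8}
'c' @ 2: {9,10,12}
'd' @ 3: {13,14}
'd' @ 4: {1,11,12,15}  (accept∈set)
'd' @ 5: {13,14}
'a' @ 6: {}  — no active states
rest 'cd' ignored (set empty)
after full input: {}  (accept=1 not in)

Answer: REJECT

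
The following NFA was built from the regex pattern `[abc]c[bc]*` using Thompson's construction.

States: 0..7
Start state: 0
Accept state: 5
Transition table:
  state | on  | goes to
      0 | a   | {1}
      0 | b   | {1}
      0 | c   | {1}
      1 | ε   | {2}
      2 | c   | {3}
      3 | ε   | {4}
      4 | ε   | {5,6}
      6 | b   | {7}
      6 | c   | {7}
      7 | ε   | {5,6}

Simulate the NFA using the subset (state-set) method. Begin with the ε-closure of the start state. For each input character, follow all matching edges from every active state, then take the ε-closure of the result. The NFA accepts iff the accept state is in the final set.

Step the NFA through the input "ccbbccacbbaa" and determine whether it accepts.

start: ε-closure({0}) = {0}
'c' @ 1: {1,2}
'c' @ 2: {3,4,5,6}  [accepting]
'b' @ 3: {5,6,7}  [accepting]
'b' @ 4: {5,6,7}  [accepting]
'c' @ 5: {5,6,7}  [accepting]
'c' @ 6: {5,6,7}  [accepting]
'a' @ 7: {}  — state set empty
rest 'cbbaa' ignored (set empty)
final: {}; accept 5 not in set

Answer: REJECT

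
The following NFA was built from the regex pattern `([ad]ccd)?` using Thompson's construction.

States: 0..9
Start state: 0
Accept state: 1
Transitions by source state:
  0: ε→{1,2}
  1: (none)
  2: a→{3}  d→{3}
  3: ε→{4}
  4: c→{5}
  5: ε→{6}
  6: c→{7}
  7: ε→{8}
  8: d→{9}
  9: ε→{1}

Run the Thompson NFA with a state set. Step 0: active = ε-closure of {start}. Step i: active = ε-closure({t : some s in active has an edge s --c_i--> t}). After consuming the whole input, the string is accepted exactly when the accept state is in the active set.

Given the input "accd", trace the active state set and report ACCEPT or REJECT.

start: ε-closure({0}) = {0,1,2}
'a' @ 1: {3,4}
'c' @ 2: {5,6}
'c' @ 3: {7,8}
'd' @ 4: {1,9}  [accepting]
final: {1,9}; accept 1 in set

Answer: ACCEPT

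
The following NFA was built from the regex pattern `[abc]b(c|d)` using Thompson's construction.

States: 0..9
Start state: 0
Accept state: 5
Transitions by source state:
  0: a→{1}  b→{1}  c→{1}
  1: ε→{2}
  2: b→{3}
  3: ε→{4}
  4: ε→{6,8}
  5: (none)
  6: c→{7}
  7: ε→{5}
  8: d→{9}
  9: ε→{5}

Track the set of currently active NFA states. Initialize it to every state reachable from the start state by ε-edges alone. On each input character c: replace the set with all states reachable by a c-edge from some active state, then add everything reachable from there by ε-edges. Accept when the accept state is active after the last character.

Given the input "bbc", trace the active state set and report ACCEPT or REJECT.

start: ε-closure({0}) = {0}
'b' @ 1: {1,2}
'b' @ 2: {3,4,6,8}
'c' @ 3: {5,7}  (accept∈set)
final: {5,7}; accept 5 in set

Answer: ACCEPT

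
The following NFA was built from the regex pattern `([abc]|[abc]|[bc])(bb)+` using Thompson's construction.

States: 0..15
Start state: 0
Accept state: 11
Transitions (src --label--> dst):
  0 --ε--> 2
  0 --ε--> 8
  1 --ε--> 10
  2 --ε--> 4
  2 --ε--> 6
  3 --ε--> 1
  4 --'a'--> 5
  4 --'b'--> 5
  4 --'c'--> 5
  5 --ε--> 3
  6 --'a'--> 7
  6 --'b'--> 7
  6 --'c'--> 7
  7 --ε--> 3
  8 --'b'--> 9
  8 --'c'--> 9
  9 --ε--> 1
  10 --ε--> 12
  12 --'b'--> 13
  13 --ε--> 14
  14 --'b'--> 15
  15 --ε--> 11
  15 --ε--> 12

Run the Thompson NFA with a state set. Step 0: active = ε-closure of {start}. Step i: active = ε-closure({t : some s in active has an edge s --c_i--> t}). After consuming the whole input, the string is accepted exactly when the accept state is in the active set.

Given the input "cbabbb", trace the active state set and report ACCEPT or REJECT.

Answer: REJECT

Derivation:
S₀ = ε-closure({0}) = {0,2,4,6,8}
'c' @ 1: {1,3,5,7,9,10,12}
'b' @ 2: {13,14}
'a' @ 3: {}  — no active states
rest 'bbb' ignored (set empty)
end set {} — state 11 not in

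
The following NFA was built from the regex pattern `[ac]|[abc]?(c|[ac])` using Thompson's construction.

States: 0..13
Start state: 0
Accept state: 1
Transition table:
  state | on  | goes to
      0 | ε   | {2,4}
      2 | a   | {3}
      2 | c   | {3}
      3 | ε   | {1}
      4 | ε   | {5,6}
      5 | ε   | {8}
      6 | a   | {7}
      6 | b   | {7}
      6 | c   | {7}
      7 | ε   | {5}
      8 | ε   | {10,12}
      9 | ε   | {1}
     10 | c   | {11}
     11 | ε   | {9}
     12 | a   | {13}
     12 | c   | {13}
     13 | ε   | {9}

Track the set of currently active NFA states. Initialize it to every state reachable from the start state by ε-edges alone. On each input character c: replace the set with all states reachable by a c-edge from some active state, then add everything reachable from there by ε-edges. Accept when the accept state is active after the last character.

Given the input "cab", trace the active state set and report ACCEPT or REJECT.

start: ε-closure({0}) = {0,2,4,5,6,8,10,12}
'c' @ 1: {1,3,5,7,8,9,10,11,12,13}  [accepting]
'a' @ 2: {1,9,13}  [accepting]
'b' @ 3: {}  — dead — no transitions
final: {}; accept 1 not in set

Answer: REJECT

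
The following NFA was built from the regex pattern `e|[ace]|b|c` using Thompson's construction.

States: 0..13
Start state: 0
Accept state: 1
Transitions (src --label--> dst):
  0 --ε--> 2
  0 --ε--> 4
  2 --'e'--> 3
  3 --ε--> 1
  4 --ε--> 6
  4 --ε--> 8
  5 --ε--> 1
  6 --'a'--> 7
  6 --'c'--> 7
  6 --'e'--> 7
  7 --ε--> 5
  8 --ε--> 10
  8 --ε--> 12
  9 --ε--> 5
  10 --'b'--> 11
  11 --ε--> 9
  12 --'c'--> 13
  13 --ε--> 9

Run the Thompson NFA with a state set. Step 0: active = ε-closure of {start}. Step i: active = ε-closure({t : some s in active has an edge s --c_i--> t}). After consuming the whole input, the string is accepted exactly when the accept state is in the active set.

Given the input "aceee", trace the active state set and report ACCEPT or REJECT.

Answer: REJECT

Derivation:
initial (ε-close {0}): {0,2,4,6,8,10,12}
'a' @ 1: {1,5,7}  (accept∈set)
'c' @ 2: {}  — dead — no transitions
rest 'eee' ignored (set empty)
after full input: {}  (accept=1 not in)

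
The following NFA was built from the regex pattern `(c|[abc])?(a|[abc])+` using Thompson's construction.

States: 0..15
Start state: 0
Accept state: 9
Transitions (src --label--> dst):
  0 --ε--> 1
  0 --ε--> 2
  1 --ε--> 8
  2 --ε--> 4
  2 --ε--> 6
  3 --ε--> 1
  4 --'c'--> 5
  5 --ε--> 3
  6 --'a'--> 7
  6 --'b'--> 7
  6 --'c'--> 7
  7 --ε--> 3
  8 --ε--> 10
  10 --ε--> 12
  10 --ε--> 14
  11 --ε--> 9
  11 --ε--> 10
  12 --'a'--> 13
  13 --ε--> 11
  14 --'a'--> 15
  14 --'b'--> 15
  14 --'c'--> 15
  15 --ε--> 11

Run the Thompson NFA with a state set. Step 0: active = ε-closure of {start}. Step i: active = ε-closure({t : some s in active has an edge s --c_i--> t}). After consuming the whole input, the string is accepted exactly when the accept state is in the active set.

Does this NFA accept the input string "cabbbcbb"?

Answer: ACCEPT

Trace:
start: ε-closure({0}) = {0,1,2,4,6,8,10,12,14}
'c' @ 1: {1,3,5,7,8,9,10,11,12,14,15}  (accept∈set)
'a' @ 2: {9,10,11,12,13,14,15}  (accept∈set)
'b' @ 3: {9,10,11,12,14,15}  (accept∈set)
'b' @ 4: {9,10,11,12,14,15}  (accept∈set)
'b' @ 5: {9,10,11,12,14,15}  (accept∈set)
'c' @ 6: {9,10,11,12,14,15}  (accept∈set)
'b' @ 7: {9,10,11,12,14,15}  (accept∈set)
'b' @ 8: {9,10,11,12,14,15}  (accept∈set)
end set {9,10,11,12,14,15} — state 9 in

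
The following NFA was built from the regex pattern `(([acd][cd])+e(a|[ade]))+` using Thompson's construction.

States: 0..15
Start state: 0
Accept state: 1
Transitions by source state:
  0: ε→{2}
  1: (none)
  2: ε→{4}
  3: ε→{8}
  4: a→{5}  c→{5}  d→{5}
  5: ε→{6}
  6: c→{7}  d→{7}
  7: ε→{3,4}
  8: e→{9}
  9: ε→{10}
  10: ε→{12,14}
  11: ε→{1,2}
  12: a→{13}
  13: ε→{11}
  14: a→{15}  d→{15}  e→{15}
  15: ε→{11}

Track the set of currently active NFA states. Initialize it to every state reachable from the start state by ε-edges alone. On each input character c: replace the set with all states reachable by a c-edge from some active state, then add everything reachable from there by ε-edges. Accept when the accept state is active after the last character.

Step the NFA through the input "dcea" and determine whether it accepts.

S₀ = ε-closure({0}) = {0,2,4}
'd' @ 1: {5,6}
'c' @ 2: {3,4,7,8}
'e' @ 3: {9,10,12,14}
'a' @ 4: {1,2,4,11,13,15}  ✓accept
after full input: {1,2,4,11,13,15}  (accept=1 in)

Answer: ACCEPT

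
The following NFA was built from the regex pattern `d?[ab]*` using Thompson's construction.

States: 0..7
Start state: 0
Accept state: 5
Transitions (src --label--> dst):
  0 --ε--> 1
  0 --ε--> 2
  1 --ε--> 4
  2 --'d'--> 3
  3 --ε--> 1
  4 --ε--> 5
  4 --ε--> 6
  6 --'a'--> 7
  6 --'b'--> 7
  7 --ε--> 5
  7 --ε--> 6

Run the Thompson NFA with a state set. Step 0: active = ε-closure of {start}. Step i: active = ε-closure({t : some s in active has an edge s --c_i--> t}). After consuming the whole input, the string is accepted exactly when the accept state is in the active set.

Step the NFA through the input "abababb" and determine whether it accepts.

Answer: ACCEPT

Trace:
initial (ε-close {0}): {0,1,2,4,5,6}
'a' @ 1: {5,6,7}  [accepting]
'b' @ 2: {5,6,7}  [accepting]
'a' @ 3: {5,6,7}  [accepting]
'b' @ 4: {5,6,7}  [accepting]
'a' @ 5: {5,6,7}  [accepting]
'b' @ 6: {5,6,7}  [accepting]
'b' @ 7: {5,6,7}  [accepting]
final: {5,6,7}; accept 5 in set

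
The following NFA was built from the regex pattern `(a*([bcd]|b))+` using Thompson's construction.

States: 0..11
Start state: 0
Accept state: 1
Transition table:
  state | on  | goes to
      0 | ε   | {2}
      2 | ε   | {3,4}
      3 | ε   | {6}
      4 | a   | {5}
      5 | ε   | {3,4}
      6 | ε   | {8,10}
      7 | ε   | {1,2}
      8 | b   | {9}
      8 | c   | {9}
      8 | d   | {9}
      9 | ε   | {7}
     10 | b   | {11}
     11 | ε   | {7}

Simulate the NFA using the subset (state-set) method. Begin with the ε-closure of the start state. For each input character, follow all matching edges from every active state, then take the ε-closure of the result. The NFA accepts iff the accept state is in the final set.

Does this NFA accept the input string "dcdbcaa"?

start: ε-closure({0}) = {0,2,3,4,6,8,10}
'd' @ 1: {1,2,3,4,6,7,8,9,10}  [accepting]
'c' @ 2: {1,2,3,4,6,7,8,9,10}  [accepting]
'd' @ 3: {1,2,3,4,6,7,8,9,10}  [accepting]
'b' @ 4: {1,2,3,4,6,7,8,9,10,11}  [accepting]
'c' @ 5: {1,2,3,4,6,7,8,9,10}  [accepting]
'a' @ 6: {3,4,5,6,8,10}
'a' @ 7: {3,4,5,6,8,10}
end set {3,4,5,6,8,10} — state 1 not in

Answer: REJECT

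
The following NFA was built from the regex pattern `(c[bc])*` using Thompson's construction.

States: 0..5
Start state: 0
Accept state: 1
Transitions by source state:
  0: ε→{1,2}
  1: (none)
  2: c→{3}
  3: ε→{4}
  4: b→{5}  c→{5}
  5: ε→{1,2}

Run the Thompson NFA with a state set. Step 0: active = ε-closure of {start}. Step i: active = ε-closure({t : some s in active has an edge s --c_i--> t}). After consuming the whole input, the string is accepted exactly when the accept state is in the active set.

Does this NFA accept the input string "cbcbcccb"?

initial (ε-close {0}): {0,1,2}
'c' @ 1: {3,4}
'b' @ 2: {1,2,5}  ✓accept
'c' @ 3: {3,4}
'b' @ 4: {1,2,5}  ✓accept
'c' @ 5: {3,4}
'c' @ 6: {1,2,5}  ✓accept
'c' @ 7: {3,4}
'b' @ 8: {1,2,5}  ✓accept
end set {1,2,5} — state 1 in

Answer: ACCEPT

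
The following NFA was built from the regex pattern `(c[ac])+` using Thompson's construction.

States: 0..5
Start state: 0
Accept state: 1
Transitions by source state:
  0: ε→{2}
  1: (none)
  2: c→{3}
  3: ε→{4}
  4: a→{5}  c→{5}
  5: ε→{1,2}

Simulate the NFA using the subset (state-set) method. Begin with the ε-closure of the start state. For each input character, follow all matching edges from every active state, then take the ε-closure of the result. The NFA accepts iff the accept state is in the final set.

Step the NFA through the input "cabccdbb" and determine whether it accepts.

start: ε-closure({0}) = {0,2}
'c' @ 1: {3,4}
'a' @ 2: {1,2,5}  ✓accept
'b' @ 3: {}  — dead — no transitions
rest 'ccdbb' ignored (set empty)
final: {}; accept 1 not in set

Answer: REJECT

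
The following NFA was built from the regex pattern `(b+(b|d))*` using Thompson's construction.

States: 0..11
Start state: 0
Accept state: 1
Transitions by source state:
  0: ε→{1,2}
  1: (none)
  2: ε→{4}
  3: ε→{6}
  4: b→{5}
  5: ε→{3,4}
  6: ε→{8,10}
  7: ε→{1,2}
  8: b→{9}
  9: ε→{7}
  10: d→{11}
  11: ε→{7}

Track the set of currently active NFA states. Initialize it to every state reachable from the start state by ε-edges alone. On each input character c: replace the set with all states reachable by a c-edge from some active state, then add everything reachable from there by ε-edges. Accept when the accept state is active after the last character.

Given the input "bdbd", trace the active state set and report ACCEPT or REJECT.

Answer: ACCEPT

Steps:
start: ε-closure({0}) = {0,1,2,4}
'b' @ 1: {3,4,5,6,8,10}
'd' @ 2: {1,2,4,7,11}  ✓accept
'b' @ 3: {3,4,5,6,8,10}
'd' @ 4: {1,2,4,7,11}  ✓accept
after full input: {1,2,4,7,11}  (accept=1 in)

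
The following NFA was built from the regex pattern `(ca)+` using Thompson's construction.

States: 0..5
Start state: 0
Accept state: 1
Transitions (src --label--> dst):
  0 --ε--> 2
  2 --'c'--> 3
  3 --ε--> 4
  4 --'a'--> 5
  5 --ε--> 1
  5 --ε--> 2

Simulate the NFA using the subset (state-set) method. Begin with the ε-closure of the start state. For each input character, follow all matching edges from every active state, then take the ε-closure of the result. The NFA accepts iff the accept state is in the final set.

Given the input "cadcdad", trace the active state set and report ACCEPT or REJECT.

Answer: REJECT

Steps:
start: ε-closure({0}) = {0,2}
'c' @ 1: {3,4}
'a' @ 2: {1,2,5}  [accepting]
'd' @ 3: {}  — dead — no transitions
rest 'cdad' ignored (set empty)
after full input: {}  (accept=1 not in)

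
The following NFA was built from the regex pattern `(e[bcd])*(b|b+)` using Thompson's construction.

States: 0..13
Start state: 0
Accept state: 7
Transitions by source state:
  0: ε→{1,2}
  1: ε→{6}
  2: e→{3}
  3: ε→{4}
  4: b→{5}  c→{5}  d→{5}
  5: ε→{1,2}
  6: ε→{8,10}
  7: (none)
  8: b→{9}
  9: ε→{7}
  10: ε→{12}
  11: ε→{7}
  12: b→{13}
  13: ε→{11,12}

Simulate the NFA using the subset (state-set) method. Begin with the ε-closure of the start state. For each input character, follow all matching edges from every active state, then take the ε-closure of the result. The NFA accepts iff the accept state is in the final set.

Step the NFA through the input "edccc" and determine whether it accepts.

Answer: REJECT

Steps:
initial (ε-close {0}): {0,1,2,6,8,10,12}
'e' @ 1: {3,4}
'd' @ 2: {1,2,5,6,8,10,12}
'c' @ 3: {}  — dead — no transitions
rest 'cc' ignored (set empty)
final: {}; accept 7 not in set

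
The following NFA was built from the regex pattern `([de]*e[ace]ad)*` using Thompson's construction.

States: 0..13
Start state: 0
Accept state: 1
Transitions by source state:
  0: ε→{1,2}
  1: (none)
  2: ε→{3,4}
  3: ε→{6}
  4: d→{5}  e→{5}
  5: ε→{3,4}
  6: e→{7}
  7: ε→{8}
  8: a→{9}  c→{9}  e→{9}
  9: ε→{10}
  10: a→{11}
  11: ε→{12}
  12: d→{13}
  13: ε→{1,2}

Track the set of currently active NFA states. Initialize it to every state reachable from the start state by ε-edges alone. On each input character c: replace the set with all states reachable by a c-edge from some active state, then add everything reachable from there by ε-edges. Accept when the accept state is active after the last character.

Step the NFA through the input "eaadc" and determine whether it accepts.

Answer: REJECT

Steps:
start: ε-closure({0}) = {0,1,2,3,4,6}
'e' @ 1: {3,4,5,6,7,8}
'a' @ 2: {9,10}
'a' @ 3: {11,12}
'd' @ 4: {1,2,3,4,6,13}  [accepting]
'c' @ 5: {}  — dead — no transitions
final: {}; accept 1 not in set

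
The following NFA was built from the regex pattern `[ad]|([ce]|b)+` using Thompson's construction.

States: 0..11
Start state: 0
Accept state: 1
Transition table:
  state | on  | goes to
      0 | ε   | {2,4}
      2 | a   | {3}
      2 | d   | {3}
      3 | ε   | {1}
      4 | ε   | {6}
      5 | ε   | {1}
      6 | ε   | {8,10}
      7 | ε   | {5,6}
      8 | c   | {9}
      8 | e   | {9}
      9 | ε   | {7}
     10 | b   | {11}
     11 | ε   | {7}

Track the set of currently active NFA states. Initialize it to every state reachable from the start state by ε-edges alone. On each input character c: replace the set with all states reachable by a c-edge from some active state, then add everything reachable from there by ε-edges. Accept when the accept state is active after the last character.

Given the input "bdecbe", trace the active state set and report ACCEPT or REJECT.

Answer: REJECT

Steps:
S₀ = ε-closure({0}) = {0,2,4,6,8,10}
'b' @ 1: {1,5,6,7,8,10,11}  (accept∈set)
'd' @ 2: {}  — dead — no transitions
rest 'ecbe' ignored (set empty)
end set {} — state 1 not in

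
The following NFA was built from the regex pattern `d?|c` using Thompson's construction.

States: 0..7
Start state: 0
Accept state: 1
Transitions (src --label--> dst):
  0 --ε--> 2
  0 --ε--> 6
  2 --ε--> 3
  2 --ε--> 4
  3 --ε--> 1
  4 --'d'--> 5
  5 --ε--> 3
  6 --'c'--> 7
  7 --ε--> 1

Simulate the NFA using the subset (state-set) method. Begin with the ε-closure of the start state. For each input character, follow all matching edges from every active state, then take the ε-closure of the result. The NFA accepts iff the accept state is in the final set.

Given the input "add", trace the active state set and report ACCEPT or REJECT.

Answer: REJECT

Steps:
S₀ = ε-closure({0}) = {0,1,2,3,4,6}
'a' @ 1: {}  — no active states
rest 'dd' ignored (set empty)
end set {} — state 1 not in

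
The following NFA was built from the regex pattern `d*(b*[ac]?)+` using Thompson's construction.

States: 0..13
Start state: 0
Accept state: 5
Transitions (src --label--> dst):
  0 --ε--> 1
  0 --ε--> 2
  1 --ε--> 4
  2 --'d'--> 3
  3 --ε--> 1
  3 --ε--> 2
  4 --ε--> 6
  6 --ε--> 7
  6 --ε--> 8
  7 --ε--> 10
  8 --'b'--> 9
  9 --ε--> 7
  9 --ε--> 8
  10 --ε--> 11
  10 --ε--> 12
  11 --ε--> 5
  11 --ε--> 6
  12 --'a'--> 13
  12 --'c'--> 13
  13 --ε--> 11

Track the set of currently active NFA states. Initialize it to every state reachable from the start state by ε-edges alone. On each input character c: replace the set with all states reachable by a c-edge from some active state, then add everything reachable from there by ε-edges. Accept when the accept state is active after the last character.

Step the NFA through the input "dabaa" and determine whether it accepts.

start: ε-closure({0}) = {0,1,2,4,5,6,7,8,10,11,12}
'd' @ 1: {1,2,3,4,5,6,7,8,10,11,12}  [accepting]
'a' @ 2: {5,6,7,8,10,11,12,13}  [accepting]
'b' @ 3: {5,6,7,8,9,10,11,12}  [accepting]
'a' @ 4: {5,6,7,8,10,11,12,13}  [accepting]
'a' @ 5: {5,6,7,8,10,11,12,13}  [accepting]
end set {5,6,7,8,10,11,12,13} — state 5 in

Answer: ACCEPT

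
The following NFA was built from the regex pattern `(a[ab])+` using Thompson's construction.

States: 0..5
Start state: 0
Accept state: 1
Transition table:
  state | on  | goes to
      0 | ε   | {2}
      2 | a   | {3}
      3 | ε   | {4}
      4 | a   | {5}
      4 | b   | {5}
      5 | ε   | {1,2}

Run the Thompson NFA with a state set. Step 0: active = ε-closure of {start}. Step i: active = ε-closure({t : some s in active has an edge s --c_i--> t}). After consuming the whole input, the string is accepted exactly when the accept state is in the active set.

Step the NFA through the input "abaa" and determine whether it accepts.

start: ε-closure({0}) = {0,2}
'a' @ 1: {3,4}
'b' @ 2: {1,2,5}  (accept∈set)
'a' @ 3: {3,4}
'a' @ 4: {1,2,5}  (accept∈set)
after full input: {1,2,5}  (accept=1 in)

Answer: ACCEPT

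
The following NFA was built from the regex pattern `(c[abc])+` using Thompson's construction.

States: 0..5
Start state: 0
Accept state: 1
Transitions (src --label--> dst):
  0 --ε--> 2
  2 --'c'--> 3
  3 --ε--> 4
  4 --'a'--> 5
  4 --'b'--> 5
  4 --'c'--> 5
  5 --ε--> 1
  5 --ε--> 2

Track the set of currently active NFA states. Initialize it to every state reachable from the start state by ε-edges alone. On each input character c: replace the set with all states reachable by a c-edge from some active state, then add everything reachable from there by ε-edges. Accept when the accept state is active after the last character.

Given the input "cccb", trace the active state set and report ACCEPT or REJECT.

S₀ = ε-closure({0}) = {0,2}
'c' @ 1: {3,4}
'c' @ 2: {1,2,5}  [accepting]
'c' @ 3: {3,4}
'b' @ 4: {1,2,5}  [accepting]
end set {1,2,5} — state 1 in

Answer: ACCEPT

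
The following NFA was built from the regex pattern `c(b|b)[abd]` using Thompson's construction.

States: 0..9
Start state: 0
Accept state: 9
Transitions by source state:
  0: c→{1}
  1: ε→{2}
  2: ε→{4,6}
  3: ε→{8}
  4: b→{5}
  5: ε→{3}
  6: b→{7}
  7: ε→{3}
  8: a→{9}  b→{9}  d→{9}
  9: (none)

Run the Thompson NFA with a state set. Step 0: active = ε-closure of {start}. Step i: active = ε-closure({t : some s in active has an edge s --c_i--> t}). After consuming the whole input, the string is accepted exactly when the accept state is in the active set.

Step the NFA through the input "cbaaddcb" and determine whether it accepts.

Answer: REJECT

Derivation:
S₀ = ε-closure({0}) = {0}
'c' @ 1: {1,2,4,6}
'b' @ 2: {3,5,7,8}
'a' @ 3: {9}  (accept∈set)
'a' @ 4: {}  — dead — no transitions
rest 'ddcb' ignored (set empty)
end set {} — state 9 not in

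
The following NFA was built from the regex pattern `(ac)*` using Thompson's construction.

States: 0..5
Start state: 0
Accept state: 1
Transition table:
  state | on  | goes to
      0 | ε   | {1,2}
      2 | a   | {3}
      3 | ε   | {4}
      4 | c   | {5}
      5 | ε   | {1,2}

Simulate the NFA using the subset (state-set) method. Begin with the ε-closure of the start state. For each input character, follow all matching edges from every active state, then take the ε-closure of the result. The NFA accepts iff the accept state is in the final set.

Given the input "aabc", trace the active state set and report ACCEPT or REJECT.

initial (ε-close {0}): {0,1,2}
'a' @ 1: {3,4}
'a' @ 2: {}  — no active states
rest 'bc' ignored (set empty)
after full input: {}  (accept=1 not in)

Answer: REJECT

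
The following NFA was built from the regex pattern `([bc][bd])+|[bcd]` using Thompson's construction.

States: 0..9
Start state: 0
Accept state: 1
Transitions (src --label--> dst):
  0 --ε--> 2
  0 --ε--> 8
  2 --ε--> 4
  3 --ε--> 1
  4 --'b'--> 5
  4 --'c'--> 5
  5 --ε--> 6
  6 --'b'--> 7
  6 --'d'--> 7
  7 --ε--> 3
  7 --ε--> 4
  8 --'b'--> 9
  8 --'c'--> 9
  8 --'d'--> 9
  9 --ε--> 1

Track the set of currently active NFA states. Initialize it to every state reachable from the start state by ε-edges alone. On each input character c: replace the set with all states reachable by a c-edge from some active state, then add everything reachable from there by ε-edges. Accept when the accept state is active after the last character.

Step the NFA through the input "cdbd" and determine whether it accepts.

Answer: ACCEPT

Steps:
S₀ = ε-closure({0}) = {0,2,4,8}
'c' @ 1: {1,5,6,9}  [accepting]
'd' @ 2: {1,3,4,7}  [accepting]
'b' @ 3: {5,6}
'd' @ 4: {1,3,4,7}  [accepting]
final: {1,3,4,7}; accept 1 in set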